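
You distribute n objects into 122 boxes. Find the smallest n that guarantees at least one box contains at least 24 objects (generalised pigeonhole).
n = (24 − 1)·122 + 1 = 2807

By the generalised pigeonhole principle, to guarantee some box contains ≥ r objects we need more than (r − 1) · k objects total. Threshold: n = (r − 1) · k + 1. With r = 24 and k = 122: n = 23 · 122 + 1 = 2806 + 1 = 2807. For n = 2806 = 23 · 122, we can put exactly 23 objects in every box, avoiding 24 in any single one — so 2807 is tight.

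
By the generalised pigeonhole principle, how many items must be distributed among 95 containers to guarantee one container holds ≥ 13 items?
n = (13 − 1)·95 + 1 = 1141

By the generalised pigeonhole principle, to guarantee some box contains ≥ r objects we need more than (r − 1) · k objects total. Threshold: n = (r − 1) · k + 1. With r = 13 and k = 95: n = 12 · 95 + 1 = 1140 + 1 = 1141. For n = 1140 = 12 · 95, we can put exactly 12 objects in every box, avoiding 13 in any single one — so 1141 is tight.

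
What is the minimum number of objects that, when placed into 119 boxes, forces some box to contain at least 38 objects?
n = (38 − 1)·119 + 1 = 4404

By the generalised pigeonhole principle, to guarantee some box contains ≥ r objects we need more than (r − 1) · k objects total. Threshold: n = (r − 1) · k + 1. With r = 38 and k = 119: n = 37 · 119 + 1 = 4403 + 1 = 4404. For n = 4403 = 37 · 119, we can put exactly 37 objects in every box, avoiding 38 in any single one — so 4404 is tight.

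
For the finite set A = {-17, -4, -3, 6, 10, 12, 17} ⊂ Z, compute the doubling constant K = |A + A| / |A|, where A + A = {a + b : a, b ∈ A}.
K = |A + A| / |A| = 27/7

Enumerate A + A = {a + b : a, b ∈ A}. With |A| = 7, there are |A|^2 = 49 ordered sum pairs; collecting distinct values, A + A = {-34, -21, -20, -11, -8, -7, -6, -5, 0, 2, 3, 6, 7, 8, 9, 12, 13, 14, 16, 18, 20, 22, 23, 24, 27, 29, 34}, so |A + A| = 27. Thus K = 27/7. For comparison, the minimum possible |A + A| over all 7-element sets is 2·7 − 1 = 13 (so min K = 13/7), attained only by arithmetic progressions.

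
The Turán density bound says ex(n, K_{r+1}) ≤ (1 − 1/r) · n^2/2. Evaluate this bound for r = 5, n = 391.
Turán density bound = (4/5) · 391^2/2 = 305762/5 ≈ 61152.4

Turán's theorem: ex(n, K_{r+1}) is achieved by the complete r-partite Turán graph T(n, r) with parts as balanced as possible, and is at most (1 − 1/r) · n^2/2. For r = 5, n = 391: the density bound is (4/5) · 152881/2 = 305762/5 ≈ 61152.4. The integer-valued extremum is e(T(391, 5)) = 61152, which is strictly less than the density bound 305762/5 since 5 ∤ 391 (the parts of T(391, 5) cannot all be equal).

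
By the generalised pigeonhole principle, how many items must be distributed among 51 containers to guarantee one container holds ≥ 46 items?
n = (46 − 1)·51 + 1 = 2296

By the generalised pigeonhole principle, to guarantee some box contains ≥ r objects we need more than (r − 1) · k objects total. Threshold: n = (r − 1) · k + 1. With r = 46 and k = 51: n = 45 · 51 + 1 = 2295 + 1 = 2296. For n = 2295 = 45 · 51, we can put exactly 45 objects in every box, avoiding 46 in any single one — so 2296 is tight.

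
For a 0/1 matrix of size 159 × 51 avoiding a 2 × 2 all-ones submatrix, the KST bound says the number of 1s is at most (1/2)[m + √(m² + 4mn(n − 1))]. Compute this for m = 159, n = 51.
z(159, 51; 2, 2) ≤ (1/2)[159 + √(159² + 4·159·51·50)] = (1/2)[159 + √1647081] = 721.1933

Kővári–Sós–Turán: let r_1, ..., r_159 be the row sums and z = Σ r_i the total number of 1s. Each pair of columns can share at most one row with both entries 1 (else a 2×2 all-ones block appears), so Σ_i C(r_i, 2) ≤ C(51, 2) = 1275. By convexity Σ_i C(r_i, 2) ≥ 159·C(z/159, 2) = z(z − 159)/(2·159), giving z² − 159z − 159·51·50 ≤ 0 and hence z ≤ (1/2)[159 + √(25281 + 4·405450)] = (1/2)[159 + √1647081] ≈ (1/2)(159 + 1283.3865) = 721.1933.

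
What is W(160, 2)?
W(160, 2) = 160 + 1 = 161

A 2-term AP is any pair of integers, so a monochromatic 2-AP exists iff some colour is used at least twice. With 160 colours, the colouring i ↦ i on {1, ..., 160} uses each colour once, avoiding any monochromatic pair, so W(160, 2) > 160. For {1, ..., 161}, pigeonhole forces two integers of the same colour, which form a monochromatic 2-AP. Hence W(160, 2) = 161.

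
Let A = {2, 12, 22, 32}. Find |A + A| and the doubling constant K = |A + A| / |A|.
K = |A + A| / |A| = 7/4

Enumerate A + A = {a + b : a, b ∈ A}. With |A| = 4, there are |A|^2 = 16 ordered sum pairs; collecting distinct values, A + A = {4, 14, 24, 34, 44, 54, 64}, so |A + A| = 7. Thus K = 7/4. Here |A + A| = 2|A| − 1 = 7, the minimum possible — so K = 7/4 is minimal, which holds iff A is an arithmetic progression.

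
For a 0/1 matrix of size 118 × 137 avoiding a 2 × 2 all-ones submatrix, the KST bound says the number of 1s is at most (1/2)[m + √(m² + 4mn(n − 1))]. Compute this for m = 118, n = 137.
z(118, 137; 2, 2) ≤ (1/2)[118 + √(118² + 4·118·137·136)] = (1/2)[118 + √8808228] = 1542.9329

Kővári–Sós–Turán: let r_1, ..., r_118 be the row sums and z = Σ r_i the total number of 1s. Each pair of columns can share at most one row with both entries 1 (else a 2×2 all-ones block appears), so Σ_i C(r_i, 2) ≤ C(137, 2) = 9316. By convexity Σ_i C(r_i, 2) ≥ 118·C(z/118, 2) = z(z − 118)/(2·118), giving z² − 118z − 118·137·136 ≤ 0 and hence z ≤ (1/2)[118 + √(13924 + 4·2198576)] = (1/2)[118 + √8808228] ≈ (1/2)(118 + 2967.8659) = 1542.9329.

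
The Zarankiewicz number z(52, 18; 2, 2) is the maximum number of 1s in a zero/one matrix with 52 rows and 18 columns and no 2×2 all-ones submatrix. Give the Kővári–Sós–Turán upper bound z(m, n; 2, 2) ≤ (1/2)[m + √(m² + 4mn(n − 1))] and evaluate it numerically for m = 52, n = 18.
z(52, 18; 2, 2) ≤ (1/2)[52 + √(52² + 4·52·18·17)] = (1/2)[52 + √66352] = 154.7944

Kővári–Sós–Turán: let r_1, ..., r_52 be the row sums and z = Σ r_i the total number of 1s. Each pair of columns can share at most one row with both entries 1 (else a 2×2 all-ones block appears), so Σ_i C(r_i, 2) ≤ C(18, 2) = 153. By convexity Σ_i C(r_i, 2) ≥ 52·C(z/52, 2) = z(z − 52)/(2·52), giving z² − 52z − 52·18·17 ≤ 0 and hence z ≤ (1/2)[52 + √(2704 + 4·15912)] = (1/2)[52 + √66352] ≈ (1/2)(52 + 257.5888) = 154.7944.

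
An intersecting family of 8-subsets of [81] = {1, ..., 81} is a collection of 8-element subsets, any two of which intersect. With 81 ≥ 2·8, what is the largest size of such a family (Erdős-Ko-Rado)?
max |F| = C(80, 7) = 3176716400

Erdős-Ko-Rado (1961): when n ≥ 2k, max |F| = C(n−1, k−1). The bound is attained by the star {A : i ∈ A} for any fixed i ∈ [n]. Here C(81−1, 8−1) = C(80, 7) = 3176716400.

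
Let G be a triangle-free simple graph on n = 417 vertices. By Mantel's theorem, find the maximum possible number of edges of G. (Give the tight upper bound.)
ex(417, K_3) = ⌊417^2/4⌋ = 43472

Mantel (1907): a triangle-free graph on n vertices has at most ⌊n^2/4⌋ edges, with equality for the complete bipartite graph K_{⌊n/2⌋, ⌈n/2⌉}. For n = 417: ⌊417^2/4⌋ = ⌊173889/4⌋ = 43472. The extremal graph is K_{208, 209}, which has 208·209 = 43472 edges.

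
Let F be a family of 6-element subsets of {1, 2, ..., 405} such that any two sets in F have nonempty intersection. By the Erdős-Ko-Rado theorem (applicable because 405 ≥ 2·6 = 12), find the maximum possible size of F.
max |F| = C(404, 5) = 87485400080

Erdős-Ko-Rado (1961): when n ≥ 2k, max |F| = C(n−1, k−1). The bound is attained by the star {A : i ∈ A} for any fixed i ∈ [n]. Here C(405−1, 6−1) = C(404, 5) = 87485400080.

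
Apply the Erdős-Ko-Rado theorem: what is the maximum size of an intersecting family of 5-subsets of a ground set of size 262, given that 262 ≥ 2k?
max |F| = C(261, 4) = 188939205

Erdős-Ko-Rado (1961): when n ≥ 2k, max |F| = C(n−1, k−1). The bound is attained by the star {A : i ∈ A} for any fixed i ∈ [n]. Here C(262−1, 5−1) = C(261, 4) = 188939205.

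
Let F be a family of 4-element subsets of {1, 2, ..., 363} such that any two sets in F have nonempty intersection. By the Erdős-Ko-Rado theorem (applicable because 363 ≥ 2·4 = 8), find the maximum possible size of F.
max |F| = C(362, 3) = 7840920

Erdős-Ko-Rado (1961): when n ≥ 2k, max |F| = C(n−1, k−1). The bound is attained by the star {A : i ∈ A} for any fixed i ∈ [n]. Here C(363−1, 4−1) = C(362, 3) = 7840920.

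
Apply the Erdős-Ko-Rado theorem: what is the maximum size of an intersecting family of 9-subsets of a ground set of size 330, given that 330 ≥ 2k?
max |F| = C(329, 8) = 3124649699192385

Erdős-Ko-Rado (1961): when n ≥ 2k, max |F| = C(n−1, k−1). The bound is attained by the star {A : i ∈ A} for any fixed i ∈ [n]. Here C(330−1, 9−1) = C(329, 8) = 3124649699192385.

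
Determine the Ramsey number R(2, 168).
R(2, 168) = 168

R(2, k) = k for all k ≥ 2: in a 2-colouring of K_k, either some edge is red (a red K_2) or all edges are blue (a blue K_k). And K_{167} coloured all-blue has no blue K_168, so R(2, 168) > 167. Hence R(2, 168) = 168.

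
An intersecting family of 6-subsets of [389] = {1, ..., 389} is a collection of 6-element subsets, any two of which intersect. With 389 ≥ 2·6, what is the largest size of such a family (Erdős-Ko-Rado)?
max |F| = C(388, 5) = 71406986112

The Erdős-Ko-Rado theorem states: for n ≥ 2k, an intersecting family of k-subsets of an n-element set has size at most C(n − 1, k − 1), with equality for 'star' families {A ⊆ [n] : |A| = k, i ∈ A} (fix an element i). For n = 389, k = 6: C(388, 5) = 71406986112.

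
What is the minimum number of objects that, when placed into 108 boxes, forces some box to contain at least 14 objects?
n = (14 − 1)·108 + 1 = 1405

By the generalised pigeonhole principle, to guarantee some box contains ≥ r objects we need more than (r − 1) · k objects total. Threshold: n = (r − 1) · k + 1. With r = 14 and k = 108: n = 13 · 108 + 1 = 1404 + 1 = 1405. For n = 1404 = 13 · 108, we can put exactly 13 objects in every box, avoiding 14 in any single one — so 1405 is tight.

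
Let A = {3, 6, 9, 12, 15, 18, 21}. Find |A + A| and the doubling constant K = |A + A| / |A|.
K = |A + A| / |A| = 13/7

Enumerate A + A = {a + b : a, b ∈ A}. With |A| = 7, there are |A|^2 = 49 ordered sum pairs; collecting distinct values, A + A = {6, 9, 12, 15, 18, 21, 24, 27, 30, 33, 36, 39, 42}, so |A + A| = 13. Thus K = 13/7. Here |A + A| = 2|A| − 1 = 13, the minimum possible — so K = 13/7 is minimal, which holds iff A is an arithmetic progression.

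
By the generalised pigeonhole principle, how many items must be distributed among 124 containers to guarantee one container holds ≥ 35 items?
n = (35 − 1)·124 + 1 = 4217

By the generalised pigeonhole principle, to guarantee some box contains ≥ r objects we need more than (r − 1) · k objects total. Threshold: n = (r − 1) · k + 1. With r = 35 and k = 124: n = 34 · 124 + 1 = 4216 + 1 = 4217. For n = 4216 = 34 · 124, we can put exactly 34 objects in every box, avoiding 35 in any single one — so 4217 is tight.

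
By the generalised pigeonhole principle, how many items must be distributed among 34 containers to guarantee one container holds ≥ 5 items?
n = (5 − 1)·34 + 1 = 137

By the generalised pigeonhole principle, to guarantee some box contains ≥ r objects we need more than (r − 1) · k objects total. Threshold: n = (r − 1) · k + 1. With r = 5 and k = 34: n = 4 · 34 + 1 = 136 + 1 = 137. For n = 136 = 4 · 34, we can put exactly 4 objects in every box, avoiding 5 in any single one — so 137 is tight.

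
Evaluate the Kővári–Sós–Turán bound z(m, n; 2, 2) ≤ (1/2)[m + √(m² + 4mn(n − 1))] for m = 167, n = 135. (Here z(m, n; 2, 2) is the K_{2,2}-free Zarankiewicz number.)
z(167, 135; 2, 2) ≤ (1/2)[167 + √(167² + 4·167·135·134)] = (1/2)[167 + √12112009] = 1823.6156

Kővári–Sós–Turán: let r_1, ..., r_167 be the row sums and z = Σ r_i the total number of 1s. Each pair of columns can share at most one row with both entries 1 (else a 2×2 all-ones block appears), so Σ_i C(r_i, 2) ≤ C(135, 2) = 9045. By convexity Σ_i C(r_i, 2) ≥ 167·C(z/167, 2) = z(z − 167)/(2·167), giving z² − 167z − 167·135·134 ≤ 0 and hence z ≤ (1/2)[167 + √(27889 + 4·3021030)] = (1/2)[167 + √12112009] ≈ (1/2)(167 + 3480.2312) = 1823.6156.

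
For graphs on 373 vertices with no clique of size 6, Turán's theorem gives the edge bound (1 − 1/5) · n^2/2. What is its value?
Turán density bound = (4/5) · 373^2/2 = 278258/5 ≈ 55651.6

Turán's theorem: ex(n, K_{r+1}) is achieved by the complete r-partite Turán graph T(n, r) with parts as balanced as possible, and is at most (1 − 1/r) · n^2/2. For r = 5, n = 373: the density bound is (4/5) · 139129/2 = 278258/5 ≈ 55651.6. The integer-valued extremum is e(T(373, 5)) = 55651, which is strictly less than the density bound 278258/5 since 5 ∤ 373 (the parts of T(373, 5) cannot all be equal).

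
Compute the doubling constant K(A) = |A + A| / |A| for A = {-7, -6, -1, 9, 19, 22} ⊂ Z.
K = |A + A| / |A| = 20/6 = 10/3

Enumerate A + A = {a + b : a, b ∈ A}. With |A| = 6, there are |A|^2 = 36 ordered sum pairs; collecting distinct values, A + A = {-14, -13, -12, -8, -7, -2, 2, 3, 8, 12, 13, 15, 16, 18, 21, 28, 31, 38, 41, 44}, so |A + A| = 20. Thus K = 20/6 = 10/3. For comparison, the minimum possible |A + A| over all 6-element sets is 2·6 − 1 = 11 (so min K = 11/6), attained only by arithmetic progressions.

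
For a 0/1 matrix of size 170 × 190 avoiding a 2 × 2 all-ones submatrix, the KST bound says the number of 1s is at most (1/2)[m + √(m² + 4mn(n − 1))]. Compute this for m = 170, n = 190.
z(170, 190; 2, 2) ≤ (1/2)[170 + √(170² + 4·170·190·189)] = (1/2)[170 + √24447700] = 2557.2308

Kővári–Sós–Turán: let r_1, ..., r_170 be the row sums and z = Σ r_i the total number of 1s. Each pair of columns can share at most one row with both entries 1 (else a 2×2 all-ones block appears), so Σ_i C(r_i, 2) ≤ C(190, 2) = 17955. By convexity Σ_i C(r_i, 2) ≥ 170·C(z/170, 2) = z(z − 170)/(2·170), giving z² − 170z − 170·190·189 ≤ 0 and hence z ≤ (1/2)[170 + √(28900 + 4·6104700)] = (1/2)[170 + √24447700] ≈ (1/2)(170 + 4944.4615) = 2557.2308.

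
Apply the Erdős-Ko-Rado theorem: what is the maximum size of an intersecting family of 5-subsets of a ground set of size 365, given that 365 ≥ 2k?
max |F| = C(364, 4) = 719469751

Erdős-Ko-Rado (1961): when n ≥ 2k, max |F| = C(n−1, k−1). The bound is attained by the star {A : i ∈ A} for any fixed i ∈ [n]. Here C(365−1, 5−1) = C(364, 4) = 719469751.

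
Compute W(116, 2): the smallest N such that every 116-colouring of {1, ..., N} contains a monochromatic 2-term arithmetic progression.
W(116, 2) = 116 + 1 = 117

A 2-term AP is any pair of integers, so a monochromatic 2-AP exists iff some colour is used at least twice. With 116 colours, the colouring i ↦ i on {1, ..., 116} uses each colour once, avoiding any monochromatic pair, so W(116, 2) > 116. For {1, ..., 117}, pigeonhole forces two integers of the same colour, which form a monochromatic 2-AP. Hence W(116, 2) = 117.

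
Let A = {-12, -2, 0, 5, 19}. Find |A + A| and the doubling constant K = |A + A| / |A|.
K = |A + A| / |A| = 15/5 = 3

Enumerate A + A = {a + b : a, b ∈ A}. With |A| = 5, there are |A|^2 = 25 ordered sum pairs; collecting distinct values, A + A = {-24, -14, -12, -7, -4, -2, 0, 3, 5, 7, 10, 17, 19, 24, 38}, so |A + A| = 15. Thus K = 15/5 = 3. For comparison, the minimum possible |A + A| over all 5-element sets is 2·5 − 1 = 9 (so min K = 9/5), attained only by arithmetic progressions.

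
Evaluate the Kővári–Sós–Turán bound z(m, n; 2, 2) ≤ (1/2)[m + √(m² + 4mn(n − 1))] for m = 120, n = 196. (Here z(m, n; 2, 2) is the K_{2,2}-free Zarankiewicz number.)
z(120, 196; 2, 2) ≤ (1/2)[120 + √(120² + 4·120·196·195)] = (1/2)[120 + √18360000] = 2202.4285

Kővári–Sós–Turán: let r_1, ..., r_120 be the row sums and z = Σ r_i the total number of 1s. Each pair of columns can share at most one row with both entries 1 (else a 2×2 all-ones block appears), so Σ_i C(r_i, 2) ≤ C(196, 2) = 19110. By convexity Σ_i C(r_i, 2) ≥ 120·C(z/120, 2) = z(z − 120)/(2·120), giving z² − 120z − 120·196·195 ≤ 0 and hence z ≤ (1/2)[120 + √(14400 + 4·4586400)] = (1/2)[120 + √18360000] ≈ (1/2)(120 + 4284.8571) = 2202.4285.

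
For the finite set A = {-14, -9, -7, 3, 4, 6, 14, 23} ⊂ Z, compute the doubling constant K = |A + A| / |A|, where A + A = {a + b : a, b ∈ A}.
K = |A + A| / |A| = 33/8

Enumerate A + A = {a + b : a, b ∈ A}. With |A| = 8, there are |A|^2 = 64 ordered sum pairs; collecting distinct values, A + A = {-28, -23, -21, -18, -16, -14, -11, -10, -8, -6, -5, -4, -3, -1, 0, 5, 6, 7, 8, 9, 10, 12, 14, 16, 17, 18, 20, 26, 27, 28, 29, 37, 46}, so |A + A| = 33. Thus K = 33/8. For comparison, the minimum possible |A + A| over all 8-element sets is 2·8 − 1 = 15 (so min K = 15/8), attained only by arithmetic progressions.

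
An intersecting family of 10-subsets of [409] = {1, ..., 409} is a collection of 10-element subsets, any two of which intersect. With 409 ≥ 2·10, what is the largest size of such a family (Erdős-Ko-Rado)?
max |F| = C(408, 9) = 789931485515343600

The Erdős-Ko-Rado theorem states: for n ≥ 2k, an intersecting family of k-subsets of an n-element set has size at most C(n − 1, k − 1), with equality for 'star' families {A ⊆ [n] : |A| = k, i ∈ A} (fix an element i). For n = 409, k = 10: C(408, 9) = 789931485515343600.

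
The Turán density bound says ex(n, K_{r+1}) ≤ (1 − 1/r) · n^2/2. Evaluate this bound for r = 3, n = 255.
Turán density bound = (2/3) · 255^2/2 = 21675

Turán's theorem: ex(n, K_{r+1}) is achieved by the complete r-partite Turán graph T(n, r) with parts as balanced as possible, and is at most (1 − 1/r) · n^2/2. For r = 3, n = 255: the density bound is (2/3) · 65025/2 = 21675. Since 3 ∣ 255, the Turán graph T(255, 3) has parts of equal size 85, and its edge count e(T(255, 3)) = 21675 attains the density bound exactly.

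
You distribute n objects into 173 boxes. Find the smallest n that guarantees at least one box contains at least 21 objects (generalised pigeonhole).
n = (21 − 1)·173 + 1 = 3461

By the generalised pigeonhole principle, to guarantee some box contains ≥ r objects we need more than (r − 1) · k objects total. Threshold: n = (r − 1) · k + 1. With r = 21 and k = 173: n = 20 · 173 + 1 = 3460 + 1 = 3461. For n = 3460 = 20 · 173, we can put exactly 20 objects in every box, avoiding 21 in any single one — so 3461 is tight.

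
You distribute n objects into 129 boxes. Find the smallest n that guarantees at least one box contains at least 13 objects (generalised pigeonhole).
n = (13 − 1)·129 + 1 = 1549

By the generalised pigeonhole principle, to guarantee some box contains ≥ r objects we need more than (r − 1) · k objects total. Threshold: n = (r − 1) · k + 1. With r = 13 and k = 129: n = 12 · 129 + 1 = 1548 + 1 = 1549. For n = 1548 = 12 · 129, we can put exactly 12 objects in every box, avoiding 13 in any single one — so 1549 is tight.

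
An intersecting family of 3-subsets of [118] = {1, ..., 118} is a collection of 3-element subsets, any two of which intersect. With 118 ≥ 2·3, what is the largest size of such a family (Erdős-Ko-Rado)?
max |F| = C(117, 2) = 6786

Erdős-Ko-Rado (1961): when n ≥ 2k, max |F| = C(n−1, k−1). The bound is attained by the star {A : i ∈ A} for any fixed i ∈ [n]. Here C(118−1, 3−1) = C(117, 2) = 6786.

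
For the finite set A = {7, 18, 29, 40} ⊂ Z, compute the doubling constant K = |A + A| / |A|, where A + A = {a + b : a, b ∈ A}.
K = |A + A| / |A| = 7/4

Enumerate A + A = {a + b : a, b ∈ A}. With |A| = 4, there are |A|^2 = 16 ordered sum pairs; collecting distinct values, A + A = {14, 25, 36, 47, 58, 69, 80}, so |A + A| = 7. Thus K = 7/4. Here |A + A| = 2|A| − 1 = 7, the minimum possible — so K = 7/4 is minimal, which holds iff A is an arithmetic progression.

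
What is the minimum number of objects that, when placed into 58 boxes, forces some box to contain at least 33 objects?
n = (33 − 1)·58 + 1 = 1857

By the generalised pigeonhole principle, to guarantee some box contains ≥ r objects we need more than (r − 1) · k objects total. Threshold: n = (r − 1) · k + 1. With r = 33 and k = 58: n = 32 · 58 + 1 = 1856 + 1 = 1857. For n = 1856 = 32 · 58, we can put exactly 32 objects in every box, avoiding 33 in any single one — so 1857 is tight.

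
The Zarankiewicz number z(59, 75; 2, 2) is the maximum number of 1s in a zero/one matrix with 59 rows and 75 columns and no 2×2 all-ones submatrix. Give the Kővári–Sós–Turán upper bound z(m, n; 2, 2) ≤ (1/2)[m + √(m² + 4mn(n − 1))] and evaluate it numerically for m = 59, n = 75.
z(59, 75; 2, 2) ≤ (1/2)[59 + √(59² + 4·59·75·74)] = (1/2)[59 + √1313281] = 602.4924

Kővári–Sós–Turán: let r_1, ..., r_59 be the row sums and z = Σ r_i the total number of 1s. Each pair of columns can share at most one row with both entries 1 (else a 2×2 all-ones block appears), so Σ_i C(r_i, 2) ≤ C(75, 2) = 2775. By convexity Σ_i C(r_i, 2) ≥ 59·C(z/59, 2) = z(z − 59)/(2·59), giving z² − 59z − 59·75·74 ≤ 0 and hence z ≤ (1/2)[59 + √(3481 + 4·327450)] = (1/2)[59 + √1313281] ≈ (1/2)(59 + 1145.9847) = 602.4924.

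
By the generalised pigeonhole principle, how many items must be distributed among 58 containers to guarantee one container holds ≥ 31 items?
n = (31 − 1)·58 + 1 = 1741

By the generalised pigeonhole principle, to guarantee some box contains ≥ r objects we need more than (r − 1) · k objects total. Threshold: n = (r − 1) · k + 1. With r = 31 and k = 58: n = 30 · 58 + 1 = 1740 + 1 = 1741. For n = 1740 = 30 · 58, we can put exactly 30 objects in every box, avoiding 31 in any single one — so 1741 is tight.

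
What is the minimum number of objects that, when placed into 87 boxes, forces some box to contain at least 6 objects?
n = (6 − 1)·87 + 1 = 436

By the generalised pigeonhole principle, to guarantee some box contains ≥ r objects we need more than (r − 1) · k objects total. Threshold: n = (r − 1) · k + 1. With r = 6 and k = 87: n = 5 · 87 + 1 = 435 + 1 = 436. For n = 435 = 5 · 87, we can put exactly 5 objects in every box, avoiding 6 in any single one — so 436 is tight.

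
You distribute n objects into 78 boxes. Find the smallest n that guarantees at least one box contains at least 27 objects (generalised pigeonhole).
n = (27 − 1)·78 + 1 = 2029

By the generalised pigeonhole principle, to guarantee some box contains ≥ r objects we need more than (r − 1) · k objects total. Threshold: n = (r − 1) · k + 1. With r = 27 and k = 78: n = 26 · 78 + 1 = 2028 + 1 = 2029. For n = 2028 = 26 · 78, we can put exactly 26 objects in every box, avoiding 27 in any single one — so 2029 is tight.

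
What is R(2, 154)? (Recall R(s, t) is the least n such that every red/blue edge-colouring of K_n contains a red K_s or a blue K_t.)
R(2, 154) = 154

R(2, k) = k for all k ≥ 2: in a 2-colouring of K_k, either some edge is red (a red K_2) or all edges are blue (a blue K_k). And K_{153} coloured all-blue has no blue K_154, so R(2, 154) > 153. Hence R(2, 154) = 154.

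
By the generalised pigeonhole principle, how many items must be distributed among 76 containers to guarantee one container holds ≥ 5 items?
n = (5 − 1)·76 + 1 = 305

By the generalised pigeonhole principle, to guarantee some box contains ≥ r objects we need more than (r − 1) · k objects total. Threshold: n = (r − 1) · k + 1. With r = 5 and k = 76: n = 4 · 76 + 1 = 304 + 1 = 305. For n = 304 = 4 · 76, we can put exactly 4 objects in every box, avoiding 5 in any single one — so 305 is tight.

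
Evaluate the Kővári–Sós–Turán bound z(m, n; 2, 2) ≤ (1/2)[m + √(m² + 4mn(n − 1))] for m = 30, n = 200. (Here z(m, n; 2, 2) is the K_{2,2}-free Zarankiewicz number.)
z(30, 200; 2, 2) ≤ (1/2)[30 + √(30² + 4·30·200·199)] = (1/2)[30 + √4776900] = 1107.806

Kővári–Sós–Turán: let r_1, ..., r_30 be the row sums and z = Σ r_i the total number of 1s. Each pair of columns can share at most one row with both entries 1 (else a 2×2 all-ones block appears), so Σ_i C(r_i, 2) ≤ C(200, 2) = 19900. By convexity Σ_i C(r_i, 2) ≥ 30·C(z/30, 2) = z(z − 30)/(2·30), giving z² − 30z − 30·200·199 ≤ 0 and hence z ≤ (1/2)[30 + √(900 + 4·1194000)] = (1/2)[30 + √4776900] ≈ (1/2)(30 + 2185.612) = 1107.806.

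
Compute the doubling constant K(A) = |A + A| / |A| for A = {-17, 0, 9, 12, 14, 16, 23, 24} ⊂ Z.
K = |A + A| / |A| = 32/8 = 4

Enumerate A + A = {a + b : a, b ∈ A}. With |A| = 8, there are |A|^2 = 64 ordered sum pairs; collecting distinct values, A + A = {-34, -17, -8, -5, -3, -1, 0, 6, 7, 9, 12, 14, 16, 18, 21, 23, 24, 25, 26, 28, 30, 32, 33, 35, 36, 37, 38, 39, 40, 46, 47, 48}, so |A + A| = 32. Thus K = 32/8 = 4. For comparison, the minimum possible |A + A| over all 8-element sets is 2·8 − 1 = 15 (so min K = 15/8), attained only by arithmetic progressions.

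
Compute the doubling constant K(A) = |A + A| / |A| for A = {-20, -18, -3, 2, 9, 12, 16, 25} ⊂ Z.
K = |A + A| / |A| = 34/8 = 17/4

Enumerate A + A = {a + b : a, b ∈ A}. With |A| = 8, there are |A|^2 = 64 ordered sum pairs; collecting distinct values, A + A = {-40, -38, -36, -23, -21, -18, -16, -11, -9, -8, -6, -4, -2, -1, 4, 5, 6, 7, 9, 11, 13, 14, 18, 21, 22, 24, 25, 27, 28, 32, 34, 37, 41, 50}, so |A + A| = 34. Thus K = 34/8 = 17/4. For comparison, the minimum possible |A + A| over all 8-element sets is 2·8 − 1 = 15 (so min K = 15/8), attained only by arithmetic progressions.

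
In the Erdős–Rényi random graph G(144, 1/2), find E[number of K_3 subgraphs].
E[# K_3] = C(144, 3) · (1/2)^C(3, 2) = 487344 / 2^3 = 60918

For each 3-subset S of vertices (there are C(144, 3) = 487344 such S), let X_S = 1 if S induces a K_3 (all C(3, 2) = 3 edges present). Then P(X_S = 1) = (1/2)^3 = 1/8. By linearity of expectation, E[# K_3] = C(144, 3) · (1/2)^3 = 487344 / 8 = 60918.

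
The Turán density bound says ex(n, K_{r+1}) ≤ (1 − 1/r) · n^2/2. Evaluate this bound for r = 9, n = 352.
Turán density bound = (8/9) · 352^2/2 = 495616/9 ≈ 55068.4444

Turán's theorem: ex(n, K_{r+1}) is achieved by the complete r-partite Turán graph T(n, r) with parts as balanced as possible, and is at most (1 − 1/r) · n^2/2. For r = 9, n = 352: the density bound is (8/9) · 123904/2 = 495616/9 ≈ 55068.4444. The integer-valued extremum is e(T(352, 9)) = 55068, which is strictly less than the density bound 495616/9 since 9 ∤ 352 (the parts of T(352, 9) cannot all be equal).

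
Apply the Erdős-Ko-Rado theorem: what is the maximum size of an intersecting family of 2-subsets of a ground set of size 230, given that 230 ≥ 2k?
max |F| = C(229, 1) = 229

Erdős-Ko-Rado (1961): when n ≥ 2k, max |F| = C(n−1, k−1). The bound is attained by the star {A : i ∈ A} for any fixed i ∈ [n]. Here C(230−1, 2−1) = C(229, 1) = 229.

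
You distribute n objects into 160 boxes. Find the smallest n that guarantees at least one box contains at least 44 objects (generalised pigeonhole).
n = (44 − 1)·160 + 1 = 6881

By the generalised pigeonhole principle, to guarantee some box contains ≥ r objects we need more than (r − 1) · k objects total. Threshold: n = (r − 1) · k + 1. With r = 44 and k = 160: n = 43 · 160 + 1 = 6880 + 1 = 6881. For n = 6880 = 43 · 160, we can put exactly 43 objects in every box, avoiding 44 in any single one — so 6881 is tight.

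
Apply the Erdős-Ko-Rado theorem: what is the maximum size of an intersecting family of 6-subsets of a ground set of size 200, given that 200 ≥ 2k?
max |F| = C(199, 5) = 2472258789

The Erdős-Ko-Rado theorem states: for n ≥ 2k, an intersecting family of k-subsets of an n-element set has size at most C(n − 1, k − 1), with equality for 'star' families {A ⊆ [n] : |A| = k, i ∈ A} (fix an element i). For n = 200, k = 6: C(199, 5) = 2472258789.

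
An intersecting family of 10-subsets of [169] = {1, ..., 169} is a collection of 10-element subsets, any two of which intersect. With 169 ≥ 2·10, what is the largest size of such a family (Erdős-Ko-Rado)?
max |F| = C(168, 9) = 236236542585120

Erdős-Ko-Rado (1961): when n ≥ 2k, max |F| = C(n−1, k−1). The bound is attained by the star {A : i ∈ A} for any fixed i ∈ [n]. Here C(169−1, 10−1) = C(168, 9) = 236236542585120.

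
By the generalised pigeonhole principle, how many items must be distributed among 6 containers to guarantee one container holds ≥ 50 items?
n = (50 − 1)·6 + 1 = 295

By the generalised pigeonhole principle, to guarantee some box contains ≥ r objects we need more than (r − 1) · k objects total. Threshold: n = (r − 1) · k + 1. With r = 50 and k = 6: n = 49 · 6 + 1 = 294 + 1 = 295. For n = 294 = 49 · 6, we can put exactly 49 objects in every box, avoiding 50 in any single one — so 295 is tight.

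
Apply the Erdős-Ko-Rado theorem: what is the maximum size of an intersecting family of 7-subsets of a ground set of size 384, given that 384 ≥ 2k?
max |F| = C(383, 6) = 4214724798753

The Erdős-Ko-Rado theorem states: for n ≥ 2k, an intersecting family of k-subsets of an n-element set has size at most C(n − 1, k − 1), with equality for 'star' families {A ⊆ [n] : |A| = k, i ∈ A} (fix an element i). For n = 384, k = 7: C(383, 6) = 4214724798753.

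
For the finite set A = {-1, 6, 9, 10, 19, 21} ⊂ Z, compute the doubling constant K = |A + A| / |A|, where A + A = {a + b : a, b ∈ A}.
K = |A + A| / |A| = 19/6

Enumerate A + A = {a + b : a, b ∈ A}. With |A| = 6, there are |A|^2 = 36 ordered sum pairs; collecting distinct values, A + A = {-2, 5, 8, 9, 12, 15, 16, 18, 19, 20, 25, 27, 28, 29, 30, 31, 38, 40, 42}, so |A + A| = 19. Thus K = 19/6. For comparison, the minimum possible |A + A| over all 6-element sets is 2·6 − 1 = 11 (so min K = 11/6), attained only by arithmetic progressions.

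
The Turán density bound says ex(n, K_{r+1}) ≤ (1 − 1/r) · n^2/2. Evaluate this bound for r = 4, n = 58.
Turán density bound = (3/4) · 58^2/2 = 2523/2 ≈ 1261.5

Turán's theorem: ex(n, K_{r+1}) is achieved by the complete r-partite Turán graph T(n, r) with parts as balanced as possible, and is at most (1 − 1/r) · n^2/2. For r = 4, n = 58: the density bound is (3/4) · 3364/2 = 2523/2 ≈ 1261.5. The integer-valued extremum is e(T(58, 4)) = 1261, which is strictly less than the density bound 2523/2 since 4 ∤ 58 (the parts of T(58, 4) cannot all be equal).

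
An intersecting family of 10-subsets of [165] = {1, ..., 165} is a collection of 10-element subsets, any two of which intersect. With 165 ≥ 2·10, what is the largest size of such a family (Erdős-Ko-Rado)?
max |F| = C(164, 9) = 189150613762032

Erdős-Ko-Rado (1961): when n ≥ 2k, max |F| = C(n−1, k−1). The bound is attained by the star {A : i ∈ A} for any fixed i ∈ [n]. Here C(165−1, 10−1) = C(164, 9) = 189150613762032.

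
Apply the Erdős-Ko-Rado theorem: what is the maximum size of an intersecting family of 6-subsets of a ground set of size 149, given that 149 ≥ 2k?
max |F| = C(148, 5) = 552689424

The Erdős-Ko-Rado theorem states: for n ≥ 2k, an intersecting family of k-subsets of an n-element set has size at most C(n − 1, k − 1), with equality for 'star' families {A ⊆ [n] : |A| = k, i ∈ A} (fix an element i). For n = 149, k = 6: C(148, 5) = 552689424.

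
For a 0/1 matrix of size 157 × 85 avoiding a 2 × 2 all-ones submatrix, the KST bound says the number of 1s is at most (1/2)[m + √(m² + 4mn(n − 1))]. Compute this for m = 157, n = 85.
z(157, 85; 2, 2) ≤ (1/2)[157 + √(157² + 4·157·85·84)] = (1/2)[157 + √4508569] = 1140.1696

Kővári–Sós–Turán: let r_1, ..., r_157 be the row sums and z = Σ r_i the total number of 1s. Each pair of columns can share at most one row with both entries 1 (else a 2×2 all-ones block appears), so Σ_i C(r_i, 2) ≤ C(85, 2) = 3570. By convexity Σ_i C(r_i, 2) ≥ 157·C(z/157, 2) = z(z − 157)/(2·157), giving z² − 157z − 157·85·84 ≤ 0 and hence z ≤ (1/2)[157 + √(24649 + 4·1120980)] = (1/2)[157 + √4508569] ≈ (1/2)(157 + 2123.3391) = 1140.1696.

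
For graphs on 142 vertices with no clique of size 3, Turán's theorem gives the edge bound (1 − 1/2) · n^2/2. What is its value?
Turán density bound = (1/2) · 142^2/2 = 5041

Turán's theorem: ex(n, K_{r+1}) is achieved by the complete r-partite Turán graph T(n, r) with parts as balanced as possible, and is at most (1 − 1/r) · n^2/2. For r = 2, n = 142: the density bound is (1/2) · 20164/2 = 5041. Since 2 ∣ 142, the Turán graph T(142, 2) has parts of equal size 71, and its edge count e(T(142, 2)) = 5041 attains the density bound exactly.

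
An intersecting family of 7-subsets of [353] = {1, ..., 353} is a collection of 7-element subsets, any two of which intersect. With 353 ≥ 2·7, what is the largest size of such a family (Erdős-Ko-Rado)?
max |F| = C(352, 6) = 2531159270640

Erdős-Ko-Rado (1961): when n ≥ 2k, max |F| = C(n−1, k−1). The bound is attained by the star {A : i ∈ A} for any fixed i ∈ [n]. Here C(353−1, 7−1) = C(352, 6) = 2531159270640.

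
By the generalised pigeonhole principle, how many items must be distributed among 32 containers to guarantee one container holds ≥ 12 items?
n = (12 − 1)·32 + 1 = 353

By the generalised pigeonhole principle, to guarantee some box contains ≥ r objects we need more than (r − 1) · k objects total. Threshold: n = (r − 1) · k + 1. With r = 12 and k = 32: n = 11 · 32 + 1 = 352 + 1 = 353. For n = 352 = 11 · 32, we can put exactly 11 objects in every box, avoiding 12 in any single one — so 353 is tight.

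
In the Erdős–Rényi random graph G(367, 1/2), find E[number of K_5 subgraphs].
E[# K_5] = C(367, 5) · (1/2)^C(5, 2) = 53984213283 / 2^10 ≈ 52718958.284180

For each 5-subset S of vertices (there are C(367, 5) = 53984213283 such S), let X_S = 1 if S induces a K_5 (all C(5, 2) = 10 edges present). Then P(X_S = 1) = (1/2)^10 = 1/1024. By linearity of expectation, E[# K_5] = C(367, 5) · (1/2)^10 = 53984213283 / 1024 ≈ 52718958.284180.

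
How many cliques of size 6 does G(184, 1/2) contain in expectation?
E[# K_6] = C(184, 6) · (1/2)^C(6, 2) = 49637730324 / 2^15 = 12409432581/8192 ≈ 1514823.313110

For each 6-subset S of vertices (there are C(184, 6) = 49637730324 such S), let X_S = 1 if S induces a K_6 (all C(6, 2) = 15 edges present). Then P(X_S = 1) = (1/2)^15 = 1/32768. By linearity of expectation, E[# K_6] = C(184, 6) · (1/2)^15 = 49637730324 / 32768 = 12409432581/8192 ≈ 1514823.313110.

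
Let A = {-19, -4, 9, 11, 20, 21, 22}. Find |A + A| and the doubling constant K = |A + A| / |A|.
K = |A + A| / |A| = 24/7

Enumerate A + A = {a + b : a, b ∈ A}. With |A| = 7, there are |A|^2 = 49 ordered sum pairs; collecting distinct values, A + A = {-38, -23, -10, -8, 1, 2, 3, 5, 7, 16, 17, 18, 20, 22, 29, 30, 31, 32, 33, 40, 41, 42, 43, 44}, so |A + A| = 24. Thus K = 24/7. For comparison, the minimum possible |A + A| over all 7-element sets is 2·7 − 1 = 13 (so min K = 13/7), attained only by arithmetic progressions.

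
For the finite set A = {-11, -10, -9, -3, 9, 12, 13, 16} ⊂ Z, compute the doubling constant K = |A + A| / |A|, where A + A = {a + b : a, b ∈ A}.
K = |A + A| / |A| = 31/8

Enumerate A + A = {a + b : a, b ∈ A}. With |A| = 8, there are |A|^2 = 64 ordered sum pairs; collecting distinct values, A + A = {-22, -21, -20, -19, -18, -14, -13, -12, -6, -2, -1, 0, 1, 2, 3, 4, 5, 6, 7, 9, 10, 13, 18, 21, 22, 24, 25, 26, 28, 29, 32}, so |A + A| = 31. Thus K = 31/8. For comparison, the minimum possible |A + A| over all 8-element sets is 2·8 − 1 = 15 (so min K = 15/8), attained only by arithmetic progressions.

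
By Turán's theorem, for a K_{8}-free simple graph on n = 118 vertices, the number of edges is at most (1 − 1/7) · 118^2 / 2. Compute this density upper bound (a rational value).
Turán density bound = (6/7) · 118^2/2 = 41772/7 ≈ 5967.4286

Turán's theorem: ex(n, K_{r+1}) is achieved by the complete r-partite Turán graph T(n, r) with parts as balanced as possible, and is at most (1 − 1/r) · n^2/2. For r = 7, n = 118: the density bound is (6/7) · 13924/2 = 41772/7 ≈ 5967.4286. The integer-valued extremum is e(T(118, 7)) = 5967, which is strictly less than the density bound 41772/7 since 7 ∤ 118 (the parts of T(118, 7) cannot all be equal).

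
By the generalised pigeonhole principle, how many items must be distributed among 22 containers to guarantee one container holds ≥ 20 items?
n = (20 − 1)·22 + 1 = 419

By the generalised pigeonhole principle, to guarantee some box contains ≥ r objects we need more than (r − 1) · k objects total. Threshold: n = (r − 1) · k + 1. With r = 20 and k = 22: n = 19 · 22 + 1 = 418 + 1 = 419. For n = 418 = 19 · 22, we can put exactly 19 objects in every box, avoiding 20 in any single one — so 419 is tight.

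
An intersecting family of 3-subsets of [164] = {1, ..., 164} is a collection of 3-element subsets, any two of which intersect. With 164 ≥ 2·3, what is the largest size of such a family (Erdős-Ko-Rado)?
max |F| = C(163, 2) = 13203

The Erdős-Ko-Rado theorem states: for n ≥ 2k, an intersecting family of k-subsets of an n-element set has size at most C(n − 1, k − 1), with equality for 'star' families {A ⊆ [n] : |A| = k, i ∈ A} (fix an element i). For n = 164, k = 3: C(163, 2) = 13203.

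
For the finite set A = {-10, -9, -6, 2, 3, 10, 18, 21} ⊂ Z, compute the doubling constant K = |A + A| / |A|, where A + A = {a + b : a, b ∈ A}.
K = |A + A| / |A| = 31/8

Enumerate A + A = {a + b : a, b ∈ A}. With |A| = 8, there are |A|^2 = 64 ordered sum pairs; collecting distinct values, A + A = {-20, -19, -18, -16, -15, -12, -8, -7, -6, -4, -3, 0, 1, 4, 5, 6, 8, 9, 11, 12, 13, 15, 20, 21, 23, 24, 28, 31, 36, 39, 42}, so |A + A| = 31. Thus K = 31/8. For comparison, the minimum possible |A + A| over all 8-element sets is 2·8 − 1 = 15 (so min K = 15/8), attained only by arithmetic progressions.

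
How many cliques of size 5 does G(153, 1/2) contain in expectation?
E[# K_5] = C(153, 5) · (1/2)^C(5, 2) = 654045930 / 2^10 = 327022965/512 ≈ 638716.728516

For each 5-subset S of vertices (there are C(153, 5) = 654045930 such S), let X_S = 1 if S induces a K_5 (all C(5, 2) = 10 edges present). Then P(X_S = 1) = (1/2)^10 = 1/1024. By linearity of expectation, E[# K_5] = C(153, 5) · (1/2)^10 = 654045930 / 1024 = 327022965/512 ≈ 638716.728516.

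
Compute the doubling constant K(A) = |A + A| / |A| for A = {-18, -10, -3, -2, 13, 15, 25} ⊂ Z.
K = |A + A| / |A| = 26/7

Enumerate A + A = {a + b : a, b ∈ A}. With |A| = 7, there are |A|^2 = 49 ordered sum pairs; collecting distinct values, A + A = {-36, -28, -21, -20, -13, -12, -6, -5, -4, -3, 3, 5, 7, 10, 11, 12, 13, 15, 22, 23, 26, 28, 30, 38, 40, 50}, so |A + A| = 26. Thus K = 26/7. For comparison, the minimum possible |A + A| over all 7-element sets is 2·7 − 1 = 13 (so min K = 13/7), attained only by arithmetic progressions.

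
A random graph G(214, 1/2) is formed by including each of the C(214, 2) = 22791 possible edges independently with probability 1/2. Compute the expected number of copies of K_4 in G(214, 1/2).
E[# K_4] = C(214, 4) · (1/2)^C(4, 2) = 84957251 / 2^6 = 1327457.046875

For each 4-subset S of vertices (there are C(214, 4) = 84957251 such S), let X_S = 1 if S induces a K_4 (all C(4, 2) = 6 edges present). Then P(X_S = 1) = (1/2)^6 = 1/64. By linearity of expectation, E[# K_4] = C(214, 4) · (1/2)^6 = 84957251 / 64 = 1327457.046875.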